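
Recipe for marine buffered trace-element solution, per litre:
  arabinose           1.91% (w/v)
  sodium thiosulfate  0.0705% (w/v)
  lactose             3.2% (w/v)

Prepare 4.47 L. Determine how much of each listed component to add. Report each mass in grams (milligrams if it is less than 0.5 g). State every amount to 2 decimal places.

Working volume: 4.47 L.
arabinose: 1.91% w/v = 19.1 g/L → 19.1 × 4.47 L = 85.38 g
sodium thiosulfate: 0.0705 g per 100 mL × 4470 mL ÷ 100 = 3.15 g
lactose: 3.2 g per 100 mL × 4470 mL ÷ 100 = 143.04 g

arabinose 85.38 g; sodium thiosulfate 3.15 g; lactose 143.04 g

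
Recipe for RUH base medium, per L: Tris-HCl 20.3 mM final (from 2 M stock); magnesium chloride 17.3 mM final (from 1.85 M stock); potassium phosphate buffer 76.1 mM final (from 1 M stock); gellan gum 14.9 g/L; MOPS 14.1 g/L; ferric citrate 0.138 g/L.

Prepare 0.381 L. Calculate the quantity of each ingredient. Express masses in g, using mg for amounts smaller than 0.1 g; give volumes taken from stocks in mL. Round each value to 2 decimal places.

Tris-HCl 3.87 mL; magnesium chloride 3.56 mL; potassium phosphate buffer 28.99 mL; gellan gum 5.68 g; MOPS 5.37 g; ferric citrate 52.58 mg

Scale factor relative to 1 L: 0.381.
Tris-HCl: C1V1 = C2V2 → 20.3 mM × 381 mL ÷ 2000 mM = 3.87 mL
magnesium chloride: V = C2·V2/C1 = 17.3 mM × 381 mL ÷ 1850 mM = 3.56 mL
potassium phosphate buffer: C1V1 = C2V2 → 76.1 mM × 381 mL ÷ 1000 mM = 28.99 mL
gellan gum: 14.9 g/L × 0.381 L = 5.68 g
MOPS: 14.1 g/L × 0.381 L = 5.37 g
ferric citrate: 0.138 g/L × 0.381 L = 0.052578 g = 52.58 mg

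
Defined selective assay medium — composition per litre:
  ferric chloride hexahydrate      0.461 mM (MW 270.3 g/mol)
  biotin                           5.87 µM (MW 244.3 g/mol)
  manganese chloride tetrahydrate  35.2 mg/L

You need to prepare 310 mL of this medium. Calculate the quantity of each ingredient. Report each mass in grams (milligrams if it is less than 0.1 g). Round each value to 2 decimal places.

Working volume: 310 mL = 0.31 L.
ferric chloride hexahydrate: 0.461 mmol/L × 270.3 mg/mmol × 0.31 L = 38.63 mg
biotin: 5.87 µmol/L × 244.3 g/mol × 0.31 L ÷ 1000 = 0.44 mg
manganese chloride tetrahydrate: 35.2 mg/L × 0.31 L = 10.91 mg

ferric chloride hexahydrate 38.63 mg; biotin 0.44 mg; manganese chloride tetrahydrate 10.91 mg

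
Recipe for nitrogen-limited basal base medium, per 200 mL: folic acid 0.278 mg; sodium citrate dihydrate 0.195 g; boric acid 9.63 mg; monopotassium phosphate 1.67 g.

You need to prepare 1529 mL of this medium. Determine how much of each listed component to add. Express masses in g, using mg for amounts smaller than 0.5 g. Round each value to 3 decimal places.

folic acid 2.125 mg; sodium citrate dihydrate 1.491 g; boric acid 73.621 mg; monopotassium phosphate 12.767 g

Ratio of target to recipe volume: 1529 / 200 = 7.645.
folic acid: 0.278 mg × (1529 mL / 200 mL) = 2.125 mg
sodium citrate dihydrate: 0.195 g × (1529 mL / 200 mL) = 1.491 g
boric acid: 9.63 mg × (1529 mL / 200 mL) = 73.621 mg
monopotassium phosphate: 1.67 g × (1529 mL / 200 mL) = 12.767 g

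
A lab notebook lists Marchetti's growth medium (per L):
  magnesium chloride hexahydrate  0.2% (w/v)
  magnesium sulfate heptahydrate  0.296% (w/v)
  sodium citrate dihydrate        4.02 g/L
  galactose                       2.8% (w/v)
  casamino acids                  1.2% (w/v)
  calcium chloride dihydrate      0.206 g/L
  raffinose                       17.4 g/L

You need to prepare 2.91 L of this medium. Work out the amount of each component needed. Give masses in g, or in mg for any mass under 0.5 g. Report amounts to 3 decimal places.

magnesium chloride hexahydrate 5.820 g; magnesium sulfate heptahydrate 8.614 g; sodium citrate dihydrate 11.698 g; galactose 81.480 g; casamino acids 34.920 g; calcium chloride dihydrate 0.599 g; raffinose 50.634 g

Scale factor relative to 1 L: 2.91.
magnesium chloride hexahydrate: 0.2% w/v = 2 g/L → 2 × 2.91 L = 5.820 g
magnesium sulfate heptahydrate: 0.296% w/v = 2.96 g/L → 2.96 × 2.91 L = 8.614 g
sodium citrate dihydrate: 4.02 g/L × 2.91 L = 11.698 g
galactose: 2.8% w/v = 28 g/L → 28 × 2.91 L = 81.480 g
casamino acids: 1.2% w/v = 12 g/L → 12 × 2.91 L = 34.920 g
calcium chloride dihydrate: 0.206 g/L × 2.91 L = 0.599 g
raffinose: 17.4 g/L × 2.91 L = 50.634 g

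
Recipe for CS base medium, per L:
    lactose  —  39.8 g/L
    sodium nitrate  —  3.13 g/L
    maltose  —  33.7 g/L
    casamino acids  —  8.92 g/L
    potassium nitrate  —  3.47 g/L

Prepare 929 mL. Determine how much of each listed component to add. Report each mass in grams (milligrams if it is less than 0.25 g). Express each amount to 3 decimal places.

lactose 36.974 g; sodium nitrate 2.908 g; maltose 31.307 g; casamino acids 8.287 g; potassium nitrate 3.224 g

Working volume: 929 mL = 0.929 L.
lactose: 39.8 g/L × 0.929 L = 36.974 g
sodium nitrate: 3.13 g/L × 0.929 L = 2.908 g
maltose: 33.7 g/L × 0.929 L = 31.307 g
casamino acids: 8.92 g/L × 0.929 L = 8.287 g
potassium nitrate: 3.47 g/L × 0.929 L = 3.224 g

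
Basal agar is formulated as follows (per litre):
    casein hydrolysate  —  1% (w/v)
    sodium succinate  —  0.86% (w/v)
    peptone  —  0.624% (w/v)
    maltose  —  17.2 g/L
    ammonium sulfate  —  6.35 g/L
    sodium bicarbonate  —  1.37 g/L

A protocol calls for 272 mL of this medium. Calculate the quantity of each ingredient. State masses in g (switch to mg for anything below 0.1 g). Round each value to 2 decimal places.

Scale factor relative to 1 L: 0.272.
casein hydrolysate: 1 g per 100 mL × 272 mL ÷ 100 = 2.72 g
sodium succinate: 0.86 g per 100 mL × 272 mL ÷ 100 = 2.34 g
peptone: 0.624 g per 100 mL × 272 mL ÷ 100 = 1.70 g
maltose: 17.2 g/L × 0.272 L = 4.68 g
ammonium sulfate: 6.35 g/L × 0.272 L = 1.73 g
sodium bicarbonate: 1.37 g/L × 0.272 L = 0.37 g

casein hydrolysate 2.72 g; sodium succinate 2.34 g; peptone 1.70 g; maltose 4.68 g; ammonium sulfate 1.73 g; sodium bicarbonate 0.37 g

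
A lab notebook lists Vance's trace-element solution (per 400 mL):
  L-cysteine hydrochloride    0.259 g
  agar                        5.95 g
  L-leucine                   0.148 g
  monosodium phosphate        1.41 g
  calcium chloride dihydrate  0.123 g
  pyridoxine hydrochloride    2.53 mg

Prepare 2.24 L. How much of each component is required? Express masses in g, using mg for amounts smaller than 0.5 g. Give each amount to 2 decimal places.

L-cysteine hydrochloride 1.45 g; agar 33.32 g; L-leucine 0.83 g; monosodium phosphate 7.90 g; calcium chloride dihydrate 0.69 g; pyridoxine hydrochloride 14.17 mg

Scale factor = 2240 mL / 400 mL = 5.6.
L-cysteine hydrochloride: 0.259 g × (2240 mL / 400 mL) = 1.45 g
agar: 5.95 g × (2240 mL / 400 mL) = 33.32 g
L-leucine: 0.148 g × (2240 mL / 400 mL) = 0.83 g
monosodium phosphate: 1.41 g × (2240 mL / 400 mL) = 7.90 g
calcium chloride dihydrate: 0.123 g × (2240 mL / 400 mL) = 0.69 g
pyridoxine hydrochloride: 2.53 mg × (2240 mL / 400 mL) = 14.17 mg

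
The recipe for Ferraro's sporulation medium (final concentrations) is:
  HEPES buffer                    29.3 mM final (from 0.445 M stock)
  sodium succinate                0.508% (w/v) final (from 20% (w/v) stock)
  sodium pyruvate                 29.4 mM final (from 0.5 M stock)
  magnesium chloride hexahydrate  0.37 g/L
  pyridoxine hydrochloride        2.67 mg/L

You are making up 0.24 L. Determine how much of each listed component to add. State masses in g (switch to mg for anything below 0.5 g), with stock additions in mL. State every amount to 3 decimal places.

Working volume: 0.24 L.
HEPES buffer: V = C2·V2/C1 = 29.3 mM × 240 mL ÷ 445 mM = 15.802 mL
sodium succinate: dilute stock: 0.508% ÷ 20% × 240 mL = 6.096 mL
sodium pyruvate: V = C2·V2/C1 = 29.4 mM × 240 mL ÷ 500 mM = 14.112 mL
magnesium chloride hexahydrate: 0.37 g/L × 0.24 L = 0.0888 g = 88.800 mg
pyridoxine hydrochloride: 2.67 mg/L × 0.24 L = 0.641 mg

HEPES buffer 15.802 mL; sodium succinate 6.096 mL; sodium pyruvate 14.112 mL; magnesium chloride hexahydrate 88.800 mg; pyridoxine hydrochloride 0.641 mg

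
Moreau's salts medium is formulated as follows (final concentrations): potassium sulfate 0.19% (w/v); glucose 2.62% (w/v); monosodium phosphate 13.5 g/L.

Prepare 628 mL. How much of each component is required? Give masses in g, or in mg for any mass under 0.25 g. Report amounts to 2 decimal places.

Working volume: 628 mL = 0.628 L.
potassium sulfate: 0.19% w/v = 1.9 g/L → 1.9 × 0.628 L = 1.19 g
glucose: 2.62 g per 100 mL × 628 mL ÷ 100 = 16.45 g
monosodium phosphate: 13.5 g/L × 0.628 L = 8.48 g

potassium sulfate 1.19 g; glucose 16.45 g; monosodium phosphate 8.48 g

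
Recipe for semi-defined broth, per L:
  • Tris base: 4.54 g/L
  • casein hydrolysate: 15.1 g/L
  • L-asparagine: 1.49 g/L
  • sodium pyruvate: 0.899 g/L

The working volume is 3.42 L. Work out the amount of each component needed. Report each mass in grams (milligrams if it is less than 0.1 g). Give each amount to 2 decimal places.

Working volume: 3.42 L.
Tris base: 4.54 g/L × 3.42 L = 15.53 g
casein hydrolysate: 15.1 g/L × 3.42 L = 51.64 g
L-asparagine: 1.49 g/L × 3.42 L = 5.10 g
sodium pyruvate: 0.899 g/L × 3.42 L = 3.07 g

Tris base 15.53 g; casein hydrolysate 51.64 g; L-asparagine 5.10 g; sodium pyruvate 3.07 g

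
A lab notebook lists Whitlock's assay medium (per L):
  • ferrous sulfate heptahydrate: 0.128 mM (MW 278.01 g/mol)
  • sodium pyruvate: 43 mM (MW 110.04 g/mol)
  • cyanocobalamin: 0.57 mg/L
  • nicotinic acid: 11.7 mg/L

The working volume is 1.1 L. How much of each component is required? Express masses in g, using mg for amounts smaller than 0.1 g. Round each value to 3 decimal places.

ferrous sulfate heptahydrate 39.144 mg; sodium pyruvate 5.205 g; cyanocobalamin 0.627 mg; nicotinic acid 12.870 mg

Scale factor relative to 1 L: 1.1.
ferrous sulfate heptahydrate: 0.128 mmol/L × 278.01 mg/mmol × 1.1 L = 39.144 mg
sodium pyruvate: 43 mmol/L × 110.04 g/mol × 1.1 L ÷ 1000 = 5.205 g
cyanocobalamin: 0.57 mg/L × 1.1 L = 0.627 mg
nicotinic acid: 11.7 mg/L × 1.1 L = 12.870 mg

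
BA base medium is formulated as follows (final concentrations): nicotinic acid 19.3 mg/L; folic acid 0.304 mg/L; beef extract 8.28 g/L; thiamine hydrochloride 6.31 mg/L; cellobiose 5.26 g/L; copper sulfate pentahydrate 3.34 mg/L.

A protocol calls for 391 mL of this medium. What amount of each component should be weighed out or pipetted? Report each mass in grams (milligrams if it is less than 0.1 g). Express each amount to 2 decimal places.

Working volume: 391 mL = 0.391 L.
nicotinic acid: 19.3 mg/L × 0.391 L = 7.55 mg
folic acid: 0.304 mg/L × 0.391 L = 0.12 mg
beef extract: 8.28 g/L × 0.391 L = 3.24 g
thiamine hydrochloride: 6.31 mg/L × 0.391 L = 2.47 mg
cellobiose: 5.26 g/L × 0.391 L = 2.06 g
copper sulfate pentahydrate: 3.34 mg/L × 0.391 L = 1.31 mg

nicotinic acid 7.55 mg; folic acid 0.12 mg; beef extract 3.24 g; thiamine hydrochloride 2.47 mg; cellobiose 2.06 g; copper sulfate pentahydrate 1.31 mg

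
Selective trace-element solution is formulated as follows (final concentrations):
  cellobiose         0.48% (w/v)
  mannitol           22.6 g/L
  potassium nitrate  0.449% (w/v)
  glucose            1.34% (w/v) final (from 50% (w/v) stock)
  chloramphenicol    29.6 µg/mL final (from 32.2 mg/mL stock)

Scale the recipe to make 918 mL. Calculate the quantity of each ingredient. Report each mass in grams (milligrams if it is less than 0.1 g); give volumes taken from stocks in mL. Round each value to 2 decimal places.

Working volume: 918 mL = 0.918 L.
cellobiose: 0.48% w/v = 4.8 g/L → 4.8 × 0.918 L = 4.41 g
mannitol: 22.6 g/L × 0.918 L = 20.75 g
potassium nitrate: 0.449 g per 100 mL × 918 mL ÷ 100 = 4.12 g
glucose: dilute stock: 1.34% ÷ 50% × 918 mL = 24.60 mL
chloramphenicol: C1V1 = C2V2 → 29.6 µg/mL × 918 mL ÷ 32200 µg/mL = 0.84 mL

cellobiose 4.41 g; mannitol 20.75 g; potassium nitrate 4.12 g; glucose 24.60 mL; chloramphenicol 0.84 mL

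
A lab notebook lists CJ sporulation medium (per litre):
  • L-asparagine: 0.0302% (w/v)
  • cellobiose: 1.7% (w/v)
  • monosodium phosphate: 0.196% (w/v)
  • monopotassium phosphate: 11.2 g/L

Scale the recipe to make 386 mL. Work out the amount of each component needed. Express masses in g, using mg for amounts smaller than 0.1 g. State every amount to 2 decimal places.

Target volume = 386 mL = 0.386 L.
L-asparagine: 0.0302 g per 100 mL × 386 mL ÷ 100 = 0.12 g
cellobiose: 1.7% w/v = 17 g/L → 17 × 0.386 L = 6.56 g
monosodium phosphate: 0.196% w/v = 1.96 g/L → 1.96 × 0.386 L = 0.76 g
monopotassium phosphate: 11.2 g/L × 0.386 L = 4.32 g

L-asparagine 0.12 g; cellobiose 6.56 g; monosodium phosphate 0.76 g; monopotassium phosphate 4.32 g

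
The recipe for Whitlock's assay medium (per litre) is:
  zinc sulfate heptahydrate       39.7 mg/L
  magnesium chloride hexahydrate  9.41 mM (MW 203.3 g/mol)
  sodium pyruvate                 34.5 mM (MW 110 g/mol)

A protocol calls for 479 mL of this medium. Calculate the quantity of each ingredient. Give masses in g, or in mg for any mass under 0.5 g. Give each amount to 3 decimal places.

zinc sulfate heptahydrate 19.016 mg; magnesium chloride hexahydrate 0.916 g; sodium pyruvate 1.818 g

Scale factor relative to 1 L: 0.479.
zinc sulfate heptahydrate: 39.7 mg/L × 0.479 L = 19.016 mg
magnesium chloride hexahydrate: 9.41 mmol/L × 203.3 g/mol × 0.479 L ÷ 1000 = 0.916 g
sodium pyruvate: 34.5 mmol/L × 110 g/mol × 0.479 L ÷ 1000 = 1.818 g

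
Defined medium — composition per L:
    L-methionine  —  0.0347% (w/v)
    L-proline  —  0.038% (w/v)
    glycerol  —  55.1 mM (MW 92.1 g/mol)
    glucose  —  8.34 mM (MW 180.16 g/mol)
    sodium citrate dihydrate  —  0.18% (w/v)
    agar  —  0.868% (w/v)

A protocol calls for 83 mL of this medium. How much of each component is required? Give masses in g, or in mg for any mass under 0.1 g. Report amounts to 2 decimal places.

Working volume: 83 mL = 0.083 L.
L-methionine: 0.0347 g per 100 mL × 83 mL ÷ 100 = 0.028801 g = 28.80 mg
L-proline: 0.038 g per 100 mL × 83 mL ÷ 100 = 0.03154 g = 31.54 mg
glycerol: 55.1 mmol/L × 92.1 g/mol × 0.083 L ÷ 1000 = 0.42 g
glucose: 8.34 mmol/L × 180.16 g/mol × 0.083 L ÷ 1000 = 0.12 g
sodium citrate dihydrate: 0.18 g per 100 mL × 83 mL ÷ 100 = 0.15 g
agar: 0.868 g per 100 mL × 83 mL ÷ 100 = 0.72 g

L-methionine 28.80 mg; L-proline 31.54 mg; glycerol 0.42 g; glucose 0.12 g; sodium citrate dihydrate 0.15 g; agar 0.72 g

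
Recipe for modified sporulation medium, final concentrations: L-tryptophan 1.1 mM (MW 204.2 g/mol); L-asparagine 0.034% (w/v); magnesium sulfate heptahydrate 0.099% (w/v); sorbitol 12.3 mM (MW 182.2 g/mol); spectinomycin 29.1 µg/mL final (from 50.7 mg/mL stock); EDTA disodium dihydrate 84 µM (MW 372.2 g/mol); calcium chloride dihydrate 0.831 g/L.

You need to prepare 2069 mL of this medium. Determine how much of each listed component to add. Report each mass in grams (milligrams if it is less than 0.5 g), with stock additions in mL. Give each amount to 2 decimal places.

L-tryptophan 464.74 mg; L-asparagine 0.70 g; magnesium sulfate heptahydrate 2.05 g; sorbitol 4.64 g; spectinomycin 1.19 mL; EDTA disodium dihydrate 64.69 mg; calcium chloride dihydrate 1.72 g

Target volume = 2069 mL = 2.069 L.
L-tryptophan: 1.1 mmol/L × 204.2 mg/mmol × 2.069 L = 464.74 mg
L-asparagine: 0.034 g per 100 mL × 2069 mL ÷ 100 = 0.70 g
magnesium sulfate heptahydrate: 0.099 g per 100 mL × 2069 mL ÷ 100 = 2.05 g
sorbitol: 12.3 mmol/L × 182.2 g/mol × 2.069 L ÷ 1000 = 4.64 g
spectinomycin: dilute stock: 29.1 µg/mL × 2069 mL ÷ 50700 µg/mL = 1.19 mL
EDTA disodium dihydrate: 84 µmol/L × 372.2 g/mol × 2.069 L ÷ 1000 = 64.69 mg
calcium chloride dihydrate: 0.831 g/L × 2.069 L = 1.72 g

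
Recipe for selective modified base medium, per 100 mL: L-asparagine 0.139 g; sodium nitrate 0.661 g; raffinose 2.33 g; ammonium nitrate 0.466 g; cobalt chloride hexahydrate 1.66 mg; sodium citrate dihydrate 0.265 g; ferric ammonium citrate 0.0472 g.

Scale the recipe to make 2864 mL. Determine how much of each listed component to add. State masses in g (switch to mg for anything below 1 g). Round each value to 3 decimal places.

Scale factor = 2864 mL / 100 mL = 28.64.
L-asparagine: 0.139 g × (2864 mL / 100 mL) = 3.981 g
sodium nitrate: 0.661 g × (2864 mL / 100 mL) = 18.931 g
raffinose: 2.33 g × (2864 mL / 100 mL) = 66.731 g
ammonium nitrate: 0.466 g × (2864 mL / 100 mL) = 13.346 g
cobalt chloride hexahydrate: 1.66 mg × (2864 mL / 100 mL) = 47.542 mg
sodium citrate dihydrate: 0.265 g × (2864 mL / 100 mL) = 7.590 g
ferric ammonium citrate: 0.0472 g × (2864 mL / 100 mL) = 1.352 g

L-asparagine 3.981 g; sodium nitrate 18.931 g; raffinose 66.731 g; ammonium nitrate 13.346 g; cobalt chloride hexahydrate 47.542 mg; sodium citrate dihydrate 7.590 g; ferric ammonium citrate 1.352 g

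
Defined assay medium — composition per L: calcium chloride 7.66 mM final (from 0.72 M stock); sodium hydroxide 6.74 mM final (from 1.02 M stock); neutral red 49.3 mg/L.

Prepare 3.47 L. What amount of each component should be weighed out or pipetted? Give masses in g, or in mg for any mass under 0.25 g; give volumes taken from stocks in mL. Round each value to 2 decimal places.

calcium chloride 36.92 mL; sodium hydroxide 22.93 mL; neutral red 171.07 mg

Working volume: 3.47 L.
calcium chloride: C1V1 = C2V2 → 7.66 mM × 3470 mL ÷ 720 mM = 36.92 mL
sodium hydroxide: C1V1 = C2V2 → 6.74 mM × 3470 mL ÷ 1020 mM = 22.93 mL
neutral red: 49.3 mg/L × 3.47 L = 171.07 mg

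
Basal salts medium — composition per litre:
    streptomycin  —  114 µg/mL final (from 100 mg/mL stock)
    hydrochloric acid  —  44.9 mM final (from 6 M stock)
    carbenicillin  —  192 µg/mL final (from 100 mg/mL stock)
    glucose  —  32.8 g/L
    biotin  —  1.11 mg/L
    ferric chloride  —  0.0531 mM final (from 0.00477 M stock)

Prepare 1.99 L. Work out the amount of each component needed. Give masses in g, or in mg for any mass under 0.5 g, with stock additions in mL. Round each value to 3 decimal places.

streptomycin 2.269 mL; hydrochloric acid 14.892 mL; carbenicillin 3.821 mL; glucose 65.272 g; biotin 2.209 mg; ferric chloride 22.153 mL

Scale factor relative to 1 L: 1.99.
streptomycin: C1V1 = C2V2 → 114 µg/mL × 1990 mL ÷ 100000 µg/mL = 2.269 mL
hydrochloric acid: dilute stock: 44.9 mM × 1990 mL ÷ 6000 mM = 14.892 mL
carbenicillin: V = C2·V2/C1 = 192 µg/mL × 1990 mL ÷ 100000 µg/mL = 3.821 mL
glucose: 32.8 g/L × 1.99 L = 65.272 g
biotin: 1.11 mg/L × 1.99 L = 2.209 mg
ferric chloride: V = C2·V2/C1 = 0.0531 mM × 1990 mL ÷ 4.77 mM = 22.153 mL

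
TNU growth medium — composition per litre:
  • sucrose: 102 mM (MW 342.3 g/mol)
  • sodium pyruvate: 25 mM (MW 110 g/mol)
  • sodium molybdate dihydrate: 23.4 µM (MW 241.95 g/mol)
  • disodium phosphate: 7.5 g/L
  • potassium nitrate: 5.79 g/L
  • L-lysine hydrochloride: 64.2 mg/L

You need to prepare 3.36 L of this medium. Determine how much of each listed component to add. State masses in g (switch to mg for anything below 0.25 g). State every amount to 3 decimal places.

sucrose 117.313 g; sodium pyruvate 9.240 g; sodium molybdate dihydrate 19.023 mg; disodium phosphate 25.200 g; potassium nitrate 19.454 g; L-lysine hydrochloride 215.712 mg

Scale factor relative to 1 L: 3.36.
sucrose: 102 mmol/L × 342.3 g/mol × 3.36 L ÷ 1000 = 117.313 g
sodium pyruvate: 25 mmol/L × 110 g/mol × 3.36 L ÷ 1000 = 9.240 g
sodium molybdate dihydrate: 23.4 µmol/L × 241.95 g/mol × 3.36 L ÷ 1000 = 19.023 mg
disodium phosphate: 7.5 g/L × 3.36 L = 25.200 g
potassium nitrate: 5.79 g/L × 3.36 L = 19.454 g
L-lysine hydrochloride: 64.2 mg/L × 3.36 L = 215.712 mg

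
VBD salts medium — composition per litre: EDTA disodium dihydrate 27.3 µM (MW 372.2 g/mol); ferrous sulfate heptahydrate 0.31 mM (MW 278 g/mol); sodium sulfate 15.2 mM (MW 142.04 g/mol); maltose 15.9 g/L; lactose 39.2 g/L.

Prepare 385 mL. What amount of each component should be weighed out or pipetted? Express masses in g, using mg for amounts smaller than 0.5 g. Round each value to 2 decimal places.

EDTA disodium dihydrate 3.91 mg; ferrous sulfate heptahydrate 33.18 mg; sodium sulfate 0.83 g; maltose 6.12 g; lactose 15.09 g

Scale factor relative to 1 L: 0.385.
EDTA disodium dihydrate: 27.3 µmol/L × 372.2 g/mol × 0.385 L ÷ 1000 = 3.91 mg
ferrous sulfate heptahydrate: 0.31 mmol/L × 278 mg/mmol × 0.385 L = 33.18 mg
sodium sulfate: 15.2 mmol/L × 142.04 g/mol × 0.385 L ÷ 1000 = 0.83 g
maltose: 15.9 g/L × 0.385 L = 6.12 g
lactose: 39.2 g/L × 0.385 L = 15.09 g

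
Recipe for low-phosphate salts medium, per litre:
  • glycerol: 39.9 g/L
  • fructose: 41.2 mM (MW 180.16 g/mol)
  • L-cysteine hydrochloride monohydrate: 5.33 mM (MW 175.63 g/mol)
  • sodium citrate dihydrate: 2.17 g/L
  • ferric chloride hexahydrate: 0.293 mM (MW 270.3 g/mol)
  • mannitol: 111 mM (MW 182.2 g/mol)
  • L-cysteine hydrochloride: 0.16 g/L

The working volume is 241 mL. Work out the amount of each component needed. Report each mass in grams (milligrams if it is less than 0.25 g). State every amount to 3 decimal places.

Scale factor relative to 1 L: 0.241.
glycerol: 39.9 g/L × 0.241 L = 9.616 g
fructose: 41.2 mmol/L × 180.16 g/mol × 0.241 L ÷ 1000 = 1.789 g
L-cysteine hydrochloride monohydrate: 5.33 mmol/L × 175.63 mg/mmol × 0.241 L = 225.602 mg
sodium citrate dihydrate: 2.17 g/L × 0.241 L = 0.523 g
ferric chloride hexahydrate: 0.293 mmol/L × 270.3 mg/mmol × 0.241 L = 19.087 mg
mannitol: 111 mmol/L × 182.2 g/mol × 0.241 L ÷ 1000 = 4.874 g
L-cysteine hydrochloride: 0.16 g/L × 0.241 L = 0.03856 g = 38.560 mg

glycerol 9.616 g; fructose 1.789 g; L-cysteine hydrochloride monohydrate 225.602 mg; sodium citrate dihydrate 0.523 g; ferric chloride hexahydrate 19.087 mg; mannitol 4.874 g; L-cysteine hydrochloride 38.560 mg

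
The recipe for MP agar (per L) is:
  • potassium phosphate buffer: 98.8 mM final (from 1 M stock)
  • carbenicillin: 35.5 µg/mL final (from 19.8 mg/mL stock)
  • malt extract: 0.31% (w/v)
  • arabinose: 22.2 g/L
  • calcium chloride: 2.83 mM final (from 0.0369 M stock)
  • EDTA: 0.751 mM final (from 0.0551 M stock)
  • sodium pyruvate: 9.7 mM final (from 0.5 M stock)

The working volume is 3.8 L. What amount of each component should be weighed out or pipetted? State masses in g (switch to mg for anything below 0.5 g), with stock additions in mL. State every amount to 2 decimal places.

Scale factor relative to 1 L: 3.8.
potassium phosphate buffer: C1V1 = C2V2 → 98.8 mM × 3800 mL ÷ 1000 mM = 375.44 mL
carbenicillin: dilute stock: 35.5 µg/mL × 3800 mL ÷ 19800 µg/mL = 6.81 mL
malt extract: 0.31 g per 100 mL × 3800 mL ÷ 100 = 11.78 g
arabinose: 22.2 g/L × 3.8 L = 84.36 g
calcium chloride: V = C2·V2/C1 = 2.83 mM × 3800 mL ÷ 36.9 mM = 291.44 mL
EDTA: dilute stock: 0.751 mM × 3800 mL ÷ 55.1 mM = 51.79 mL
sodium pyruvate: C1V1 = C2V2 → 9.7 mM × 3800 mL ÷ 500 mM = 73.72 mL

potassium phosphate buffer 375.44 mL; carbenicillin 6.81 mL; malt extract 11.78 g; arabinose 84.36 g; calcium chloride 291.44 mL; EDTA 51.79 mL; sodium pyruvate 73.72 mL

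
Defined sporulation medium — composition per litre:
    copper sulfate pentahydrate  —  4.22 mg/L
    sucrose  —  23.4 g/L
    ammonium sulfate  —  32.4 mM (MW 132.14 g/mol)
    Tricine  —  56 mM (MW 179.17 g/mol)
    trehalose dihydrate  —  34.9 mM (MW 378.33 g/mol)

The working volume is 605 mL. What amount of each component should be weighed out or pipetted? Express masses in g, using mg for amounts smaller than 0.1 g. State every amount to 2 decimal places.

Working volume: 605 mL = 0.605 L.
copper sulfate pentahydrate: 4.22 mg/L × 0.605 L = 2.55 mg
sucrose: 23.4 g/L × 0.605 L = 14.16 g
ammonium sulfate: 32.4 mmol/L × 132.14 g/mol × 0.605 L ÷ 1000 = 2.59 g
Tricine: 56 mmol/L × 179.17 g/mol × 0.605 L ÷ 1000 = 6.07 g
trehalose dihydrate: 34.9 mmol/L × 378.33 g/mol × 0.605 L ÷ 1000 = 7.99 g

copper sulfate pentahydrate 2.55 mg; sucrose 14.16 g; ammonium sulfate 2.59 g; Tricine 6.07 g; trehalose dihydrate 7.99 g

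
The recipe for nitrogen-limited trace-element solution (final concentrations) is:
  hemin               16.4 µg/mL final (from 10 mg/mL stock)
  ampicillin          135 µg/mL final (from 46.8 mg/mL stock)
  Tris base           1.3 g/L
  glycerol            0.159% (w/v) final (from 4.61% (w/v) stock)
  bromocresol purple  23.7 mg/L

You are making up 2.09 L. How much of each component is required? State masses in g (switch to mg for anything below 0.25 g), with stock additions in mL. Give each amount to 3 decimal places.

Working volume: 2.09 L.
hemin: V = C2·V2/C1 = 16.4 µg/mL × 2090 mL ÷ 10000 µg/mL = 3.428 mL
ampicillin: C1V1 = C2V2 → 135 µg/mL × 2090 mL ÷ 46800 µg/mL = 6.029 mL
Tris base: 1.3 g/L × 2.09 L = 2.717 g
glycerol: V = C2·V2/C1 = 0.159% ÷ 4.61% × 2090 mL = 72.085 mL
bromocresol purple: 23.7 mg/L × 2.09 L = 49.533 mg

hemin 3.428 mL; ampicillin 6.029 mL; Tris base 2.717 g; glycerol 72.085 mL; bromocresol purple 49.533 mg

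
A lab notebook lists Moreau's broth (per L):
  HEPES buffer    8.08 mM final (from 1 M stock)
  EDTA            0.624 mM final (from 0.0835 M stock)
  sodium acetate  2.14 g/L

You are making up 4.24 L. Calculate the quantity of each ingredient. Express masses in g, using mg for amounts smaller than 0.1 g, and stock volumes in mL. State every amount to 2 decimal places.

HEPES buffer 34.26 mL; EDTA 31.69 mL; sodium acetate 9.07 g

Scale factor relative to 1 L: 4.24.
HEPES buffer: C1V1 = C2V2 → 8.08 mM × 4240 mL ÷ 1000 mM = 34.26 mL
EDTA: V = C2·V2/C1 = 0.624 mM × 4240 mL ÷ 83.5 mM = 31.69 mL
sodium acetate: 2.14 g/L × 4.24 L = 9.07 g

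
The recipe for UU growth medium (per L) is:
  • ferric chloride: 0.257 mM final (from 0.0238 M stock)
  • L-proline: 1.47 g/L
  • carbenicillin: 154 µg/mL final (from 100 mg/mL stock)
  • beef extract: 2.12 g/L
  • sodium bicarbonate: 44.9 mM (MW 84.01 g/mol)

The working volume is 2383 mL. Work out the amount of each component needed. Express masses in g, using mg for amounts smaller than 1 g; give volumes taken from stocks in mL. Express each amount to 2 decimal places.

Target volume = 2383 mL = 2.383 L.
ferric chloride: V = C2·V2/C1 = 0.257 mM × 2383 mL ÷ 23.8 mM = 25.73 mL
L-proline: 1.47 g/L × 2.383 L = 3.50 g
carbenicillin: C1V1 = C2V2 → 154 µg/mL × 2383 mL ÷ 100000 µg/mL = 3.67 mL
beef extract: 2.12 g/L × 2.383 L = 5.05 g
sodium bicarbonate: 44.9 mmol/L × 84.01 g/mol × 2.383 L ÷ 1000 = 8.99 g

ferric chloride 25.73 mL; L-proline 3.50 g; carbenicillin 3.67 mL; beef extract 5.05 g; sodium bicarbonate 8.99 g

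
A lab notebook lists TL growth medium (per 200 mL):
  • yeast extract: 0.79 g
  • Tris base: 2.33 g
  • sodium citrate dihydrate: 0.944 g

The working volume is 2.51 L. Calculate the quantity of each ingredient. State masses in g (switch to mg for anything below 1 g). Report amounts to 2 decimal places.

Scale factor = 2510 mL / 200 mL = 12.55.
yeast extract: 0.79 g × (2510 mL / 200 mL) = 9.91 g
Tris base: 2.33 g × (2510 mL / 200 mL) = 29.24 g
sodium citrate dihydrate: 0.944 g × (2510 mL / 200 mL) = 11.85 g

yeast extract 9.91 g; Tris base 29.24 g; sodium citrate dihydrate 11.85 g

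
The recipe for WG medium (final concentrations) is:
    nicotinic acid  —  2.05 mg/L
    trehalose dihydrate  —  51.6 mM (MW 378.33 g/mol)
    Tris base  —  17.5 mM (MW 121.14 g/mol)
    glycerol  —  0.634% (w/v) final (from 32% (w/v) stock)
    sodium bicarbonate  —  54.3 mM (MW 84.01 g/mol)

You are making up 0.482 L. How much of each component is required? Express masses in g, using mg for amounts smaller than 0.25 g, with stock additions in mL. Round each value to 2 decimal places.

nicotinic acid 0.99 mg; trehalose dihydrate 9.41 g; Tris base 1.02 g; glycerol 9.55 mL; sodium bicarbonate 2.20 g

Working volume: 0.482 L.
nicotinic acid: 2.05 mg/L × 0.482 L = 0.99 mg
trehalose dihydrate: 51.6 mmol/L × 378.33 g/mol × 0.482 L ÷ 1000 = 9.41 g
Tris base: 17.5 mmol/L × 121.14 g/mol × 0.482 L ÷ 1000 = 1.02 g
glycerol: V = C2·V2/C1 = 0.634% ÷ 32% × 482 mL = 9.55 mL
sodium bicarbonate: 54.3 mmol/L × 84.01 g/mol × 0.482 L ÷ 1000 = 2.20 g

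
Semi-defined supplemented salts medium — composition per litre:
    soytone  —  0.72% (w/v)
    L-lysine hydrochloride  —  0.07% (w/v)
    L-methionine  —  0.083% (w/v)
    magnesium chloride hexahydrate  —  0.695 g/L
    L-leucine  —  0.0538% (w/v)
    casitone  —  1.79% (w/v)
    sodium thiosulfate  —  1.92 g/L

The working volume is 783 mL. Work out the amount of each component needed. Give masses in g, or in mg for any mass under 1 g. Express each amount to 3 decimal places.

soytone 5.638 g; L-lysine hydrochloride 548.100 mg; L-methionine 649.890 mg; magnesium chloride hexahydrate 544.185 mg; L-leucine 421.254 mg; casitone 14.016 g; sodium thiosulfate 1.503 g

Working volume: 783 mL = 0.783 L.
soytone: 0.72% w/v = 7.2 g/L → 7.2 × 0.783 L = 5.638 g
L-lysine hydrochloride: 0.07% w/v = 0.7 g/L → 0.7 × 0.783 L = 0.5481 g = 548.100 mg
L-methionine: 0.083% w/v = 0.83 g/L → 0.83 × 0.783 L = 0.64989 g = 649.890 mg
magnesium chloride hexahydrate: 0.695 g/L × 0.783 L = 0.544185 g = 544.185 mg
L-leucine: 0.0538% w/v = 0.538 g/L → 0.538 × 0.783 L = 0.421254 g = 421.254 mg
casitone: 1.79 g per 100 mL × 783 mL ÷ 100 = 14.016 g
sodium thiosulfate: 1.92 g/L × 0.783 L = 1.503 g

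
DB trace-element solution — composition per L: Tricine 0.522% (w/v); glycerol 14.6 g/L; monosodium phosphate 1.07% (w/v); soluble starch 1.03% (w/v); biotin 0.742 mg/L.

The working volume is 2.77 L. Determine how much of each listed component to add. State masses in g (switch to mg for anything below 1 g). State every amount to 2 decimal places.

Tricine 14.46 g; glycerol 40.44 g; monosodium phosphate 29.64 g; soluble starch 28.53 g; biotin 2.06 mg

Scale factor relative to 1 L: 2.77.
Tricine: 0.522 g per 100 mL × 2770 mL ÷ 100 = 14.46 g
glycerol: 14.6 g/L × 2.77 L = 40.44 g
monosodium phosphate: 1.07% w/v = 10.7 g/L → 10.7 × 2.77 L = 29.64 g
soluble starch: 1.03 g per 100 mL × 2770 mL ÷ 100 = 28.53 g
biotin: 0.742 mg/L × 2.77 L = 2.06 mg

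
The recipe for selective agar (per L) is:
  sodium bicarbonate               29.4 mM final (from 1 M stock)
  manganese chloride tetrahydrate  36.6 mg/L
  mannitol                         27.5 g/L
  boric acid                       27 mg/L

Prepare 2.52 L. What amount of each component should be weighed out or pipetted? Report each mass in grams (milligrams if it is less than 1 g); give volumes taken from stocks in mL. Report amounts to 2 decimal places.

sodium bicarbonate 74.09 mL; manganese chloride tetrahydrate 92.23 mg; mannitol 69.30 g; boric acid 68.04 mg

Working volume: 2.52 L.
sodium bicarbonate: C1V1 = C2V2 → 29.4 mM × 2520 mL ÷ 1000 mM = 74.09 mL
manganese chloride tetrahydrate: 36.6 mg/L × 2.52 L = 92.23 mg
mannitol: 27.5 g/L × 2.52 L = 69.30 g
boric acid: 27 mg/L × 2.52 L = 68.04 mg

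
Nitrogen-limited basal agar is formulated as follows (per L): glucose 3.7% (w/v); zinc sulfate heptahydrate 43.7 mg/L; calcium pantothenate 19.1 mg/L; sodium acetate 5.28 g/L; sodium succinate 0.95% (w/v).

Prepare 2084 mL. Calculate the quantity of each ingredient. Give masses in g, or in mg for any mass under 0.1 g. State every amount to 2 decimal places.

glucose 77.11 g; zinc sulfate heptahydrate 91.07 mg; calcium pantothenate 39.80 mg; sodium acetate 11.00 g; sodium succinate 19.80 g

Target volume = 2084 mL = 2.084 L.
glucose: 3.7 g per 100 mL × 2084 mL ÷ 100 = 77.11 g
zinc sulfate heptahydrate: 43.7 mg/L × 2.084 L = 91.07 mg
calcium pantothenate: 19.1 mg/L × 2.084 L = 39.80 mg
sodium acetate: 5.28 g/L × 2.084 L = 11.00 g
sodium succinate: 0.95% w/v = 9.5 g/L → 9.5 × 2.084 L = 19.80 g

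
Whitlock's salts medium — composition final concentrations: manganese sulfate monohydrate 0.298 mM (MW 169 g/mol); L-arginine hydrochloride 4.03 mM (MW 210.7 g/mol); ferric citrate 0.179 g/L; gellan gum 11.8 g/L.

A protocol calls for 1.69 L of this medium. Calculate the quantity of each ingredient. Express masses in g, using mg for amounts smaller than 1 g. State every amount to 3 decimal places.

Scale factor relative to 1 L: 1.69.
manganese sulfate monohydrate: 0.298 mmol/L × 169 mg/mmol × 1.69 L = 85.112 mg
L-arginine hydrochloride: 4.03 mmol/L × 210.7 g/mol × 1.69 L ÷ 1000 = 1.435 g
ferric citrate: 0.179 g/L × 1.69 L = 0.30251 g = 302.510 mg
gellan gum: 11.8 g/L × 1.69 L = 19.942 g

manganese sulfate monohydrate 85.112 mg; L-arginine hydrochloride 1.435 g; ferric citrate 302.510 mg; gellan gum 19.942 g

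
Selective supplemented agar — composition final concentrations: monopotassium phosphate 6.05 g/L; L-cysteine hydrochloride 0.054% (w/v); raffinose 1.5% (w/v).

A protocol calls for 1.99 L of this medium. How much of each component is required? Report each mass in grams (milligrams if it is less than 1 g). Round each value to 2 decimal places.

Working volume: 1.99 L.
monopotassium phosphate: 6.05 g/L × 1.99 L = 12.04 g
L-cysteine hydrochloride: 0.054 g per 100 mL × 1990 mL ÷ 100 = 1.07 g
raffinose: 1.5% w/v = 15 g/L → 15 × 1.99 L = 29.85 g

monopotassium phosphate 12.04 g; L-cysteine hydrochloride 1.07 g; raffinose 29.85 g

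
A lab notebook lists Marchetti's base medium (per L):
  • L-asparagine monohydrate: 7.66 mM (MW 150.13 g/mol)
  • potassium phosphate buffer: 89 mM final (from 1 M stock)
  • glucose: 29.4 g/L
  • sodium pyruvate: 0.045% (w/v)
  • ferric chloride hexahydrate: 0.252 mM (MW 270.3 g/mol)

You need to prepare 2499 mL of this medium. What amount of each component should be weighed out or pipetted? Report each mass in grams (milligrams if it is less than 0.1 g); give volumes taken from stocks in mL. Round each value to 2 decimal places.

Working volume: 2499 mL = 2.499 L.
L-asparagine monohydrate: 7.66 mmol/L × 150.13 g/mol × 2.499 L ÷ 1000 = 2.87 g
potassium phosphate buffer: dilute stock: 89 mM × 2499 mL ÷ 1000 mM = 222.41 mL
glucose: 29.4 g/L × 2.499 L = 73.47 g
sodium pyruvate: 0.045% w/v = 0.45 g/L → 0.45 × 2.499 L = 1.12 g
ferric chloride hexahydrate: 0.252 mmol/L × 270.3 g/mol × 2.499 L ÷ 1000 = 0.17 g

L-asparagine monohydrate 2.87 g; potassium phosphate buffer 222.41 mL; glucose 73.47 g; sodium pyruvate 1.12 g; ferric chloride hexahydrate 0.17 g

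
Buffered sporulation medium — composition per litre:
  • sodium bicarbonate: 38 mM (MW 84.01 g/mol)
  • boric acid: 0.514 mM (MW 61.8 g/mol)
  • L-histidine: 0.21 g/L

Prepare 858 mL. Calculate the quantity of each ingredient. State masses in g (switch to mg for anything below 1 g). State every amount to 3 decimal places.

sodium bicarbonate 2.739 g; boric acid 27.255 mg; L-histidine 180.180 mg

Target volume = 858 mL = 0.858 L.
sodium bicarbonate: 38 mmol/L × 84.01 g/mol × 0.858 L ÷ 1000 = 2.739 g
boric acid: 0.514 mmol/L × 61.8 mg/mmol × 0.858 L = 27.255 mg
L-histidine: 0.21 g/L × 0.858 L = 0.18018 g = 180.180 mg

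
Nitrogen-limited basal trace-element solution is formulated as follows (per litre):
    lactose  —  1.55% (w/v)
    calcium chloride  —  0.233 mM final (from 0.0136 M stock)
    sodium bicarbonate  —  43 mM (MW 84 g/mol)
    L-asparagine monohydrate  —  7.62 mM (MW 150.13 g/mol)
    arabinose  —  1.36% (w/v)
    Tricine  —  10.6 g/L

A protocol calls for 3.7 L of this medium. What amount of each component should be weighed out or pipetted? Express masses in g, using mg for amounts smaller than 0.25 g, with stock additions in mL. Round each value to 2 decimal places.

lactose 57.35 g; calcium chloride 63.39 mL; sodium bicarbonate 13.36 g; L-asparagine monohydrate 4.23 g; arabinose 50.32 g; Tricine 39.22 g

Working volume: 3.7 L.
lactose: 1.55% w/v = 15.5 g/L → 15.5 × 3.7 L = 57.35 g
calcium chloride: C1V1 = C2V2 → 0.233 mM × 3700 mL ÷ 13.6 mM = 63.39 mL
sodium bicarbonate: 43 mmol/L × 84 g/mol × 3.7 L ÷ 1000 = 13.36 g
L-asparagine monohydrate: 7.62 mmol/L × 150.13 g/mol × 3.7 L ÷ 1000 = 4.23 g
arabinose: 1.36% w/v = 13.6 g/L → 13.6 × 3.7 L = 50.32 g
Tricine: 10.6 g/L × 3.7 L = 39.22 g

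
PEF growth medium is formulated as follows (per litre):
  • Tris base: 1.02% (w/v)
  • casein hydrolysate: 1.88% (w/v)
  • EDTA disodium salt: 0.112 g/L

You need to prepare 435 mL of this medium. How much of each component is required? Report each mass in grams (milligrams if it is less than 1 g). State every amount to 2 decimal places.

Tris base 4.44 g; casein hydrolysate 8.18 g; EDTA disodium salt 48.72 mg

Working volume: 435 mL = 0.435 L.
Tris base: 1.02 g per 100 mL × 435 mL ÷ 100 = 4.44 g
casein hydrolysate: 1.88 g per 100 mL × 435 mL ÷ 100 = 8.18 g
EDTA disodium salt: 0.112 g/L × 0.435 L = 0.04872 g = 48.72 mg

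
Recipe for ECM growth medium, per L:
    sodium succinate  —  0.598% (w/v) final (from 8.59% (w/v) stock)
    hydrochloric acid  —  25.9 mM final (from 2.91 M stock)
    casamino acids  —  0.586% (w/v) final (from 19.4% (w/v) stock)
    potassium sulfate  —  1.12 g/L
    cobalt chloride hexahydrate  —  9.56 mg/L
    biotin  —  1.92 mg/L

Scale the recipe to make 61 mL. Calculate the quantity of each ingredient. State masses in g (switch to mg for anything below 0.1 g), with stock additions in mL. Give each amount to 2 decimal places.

Scale factor relative to 1 L: 0.061.
sodium succinate: dilute stock: 0.598% ÷ 8.59% × 61 mL = 4.25 mL
hydrochloric acid: V = C2·V2/C1 = 25.9 mM × 61 mL ÷ 2910 mM = 0.54 mL
casamino acids: C1V1 = C2V2 → 0.586% ÷ 19.4% × 61 mL = 1.84 mL
potassium sulfate: 1.12 g/L × 0.061 L = 0.06832 g = 68.32 mg
cobalt chloride hexahydrate: 9.56 mg/L × 0.061 L = 0.58 mg
biotin: 1.92 mg/L × 0.061 L = 0.12 mg

sodium succinate 4.25 mL; hydrochloric acid 0.54 mL; casamino acids 1.84 mL; potassium sulfate 68.32 mg; cobalt chloride hexahydrate 0.58 mg; biotin 0.12 mg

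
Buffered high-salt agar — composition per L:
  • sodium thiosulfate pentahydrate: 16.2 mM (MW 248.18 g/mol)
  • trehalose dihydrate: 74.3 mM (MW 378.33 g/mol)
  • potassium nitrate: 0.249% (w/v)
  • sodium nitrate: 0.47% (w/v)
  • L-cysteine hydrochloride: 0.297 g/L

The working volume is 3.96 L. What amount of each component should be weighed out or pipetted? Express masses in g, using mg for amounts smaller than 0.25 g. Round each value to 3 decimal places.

sodium thiosulfate pentahydrate 15.921 g; trehalose dihydrate 111.315 g; potassium nitrate 9.860 g; sodium nitrate 18.612 g; L-cysteine hydrochloride 1.176 g

Scale factor relative to 1 L: 3.96.
sodium thiosulfate pentahydrate: 16.2 mmol/L × 248.18 g/mol × 3.96 L ÷ 1000 = 15.921 g
trehalose dihydrate: 74.3 mmol/L × 378.33 g/mol × 3.96 L ÷ 1000 = 111.315 g
potassium nitrate: 0.249 g per 100 mL × 3960 mL ÷ 100 = 9.860 g
sodium nitrate: 0.47 g per 100 mL × 3960 mL ÷ 100 = 18.612 g
L-cysteine hydrochloride: 0.297 g/L × 3.96 L = 1.176 g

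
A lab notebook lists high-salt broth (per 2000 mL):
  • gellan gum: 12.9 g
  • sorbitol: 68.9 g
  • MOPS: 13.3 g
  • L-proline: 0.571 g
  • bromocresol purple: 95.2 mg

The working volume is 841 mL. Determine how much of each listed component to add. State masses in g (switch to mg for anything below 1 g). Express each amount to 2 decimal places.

gellan gum 5.42 g; sorbitol 28.97 g; MOPS 5.59 g; L-proline 240.11 mg; bromocresol purple 40.03 mg

Scale factor = 841 mL / 2000 mL = 0.4205.
gellan gum: 12.9 g × (841 mL / 2000 mL) = 5.42 g
sorbitol: 68.9 g × (841 mL / 2000 mL) = 28.97 g
MOPS: 13.3 g × (841 mL / 2000 mL) = 5.59 g
L-proline: 0.571 g × (841 mL / 2000 mL) = 0.240105 g = 240.11 mg
bromocresol purple: 95.2 mg × (841 mL / 2000 mL) = 40.03 mg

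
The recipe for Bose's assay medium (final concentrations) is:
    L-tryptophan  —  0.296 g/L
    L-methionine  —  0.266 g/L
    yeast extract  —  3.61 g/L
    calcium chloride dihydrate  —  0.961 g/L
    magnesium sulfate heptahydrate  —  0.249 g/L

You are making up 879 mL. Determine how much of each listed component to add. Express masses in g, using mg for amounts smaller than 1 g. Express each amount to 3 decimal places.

Target volume = 879 mL = 0.879 L.
L-tryptophan: 0.296 g/L × 0.879 L = 0.260184 g = 260.184 mg
L-methionine: 0.266 g/L × 0.879 L = 0.233814 g = 233.814 mg
yeast extract: 3.61 g/L × 0.879 L = 3.173 g
calcium chloride dihydrate: 0.961 g/L × 0.879 L = 0.844719 g = 844.719 mg
magnesium sulfate heptahydrate: 0.249 g/L × 0.879 L = 0.218871 g = 218.871 mg

L-tryptophan 260.184 mg; L-methionine 233.814 mg; yeast extract 3.173 g; calcium chloride dihydrate 844.719 mg; magnesium sulfate heptahydrate 218.871 mg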